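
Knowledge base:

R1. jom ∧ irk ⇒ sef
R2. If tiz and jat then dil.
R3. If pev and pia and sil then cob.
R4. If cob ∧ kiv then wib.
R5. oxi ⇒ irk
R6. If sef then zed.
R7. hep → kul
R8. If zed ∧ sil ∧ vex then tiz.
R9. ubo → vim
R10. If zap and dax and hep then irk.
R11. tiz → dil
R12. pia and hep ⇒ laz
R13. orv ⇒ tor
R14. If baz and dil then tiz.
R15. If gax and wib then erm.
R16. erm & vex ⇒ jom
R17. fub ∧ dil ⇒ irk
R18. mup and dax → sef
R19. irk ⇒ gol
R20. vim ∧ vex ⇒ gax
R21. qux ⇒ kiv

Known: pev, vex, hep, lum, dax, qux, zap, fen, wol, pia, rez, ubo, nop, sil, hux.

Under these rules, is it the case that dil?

Yes

cob  (by R3: pev, pia, sil)
vim  (by R9: ubo)
irk  (by R10: zap, dax, hep)
gax  (by R20: vim, vex)
kiv  (by R21: qux)
wib  (by R4: cob, kiv)
erm  (by R15: gax, wib)
jom  (by R16: erm, vex)
sef  (by R1: jom, irk)
zed  (by R6: sef)
tiz  (by R8: zed, sil, vex)
dil  (by R11: tiz)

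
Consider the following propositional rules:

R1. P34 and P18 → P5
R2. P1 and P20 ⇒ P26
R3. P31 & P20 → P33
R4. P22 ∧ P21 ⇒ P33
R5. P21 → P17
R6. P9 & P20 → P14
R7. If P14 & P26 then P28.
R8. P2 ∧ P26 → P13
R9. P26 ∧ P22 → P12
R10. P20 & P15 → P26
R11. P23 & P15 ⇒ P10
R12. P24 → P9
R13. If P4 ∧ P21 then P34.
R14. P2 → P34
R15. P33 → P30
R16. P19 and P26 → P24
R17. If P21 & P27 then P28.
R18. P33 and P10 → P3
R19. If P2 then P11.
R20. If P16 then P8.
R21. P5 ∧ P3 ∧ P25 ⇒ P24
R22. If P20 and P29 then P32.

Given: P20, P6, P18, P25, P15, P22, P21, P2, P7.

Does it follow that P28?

No

Forward chaining from the given facts derives: P33, P17, P26, P34, P30, P11, P5, P13, P12.
Rules concluding P28: R7 needs P14; R17 needs P27 — none of these are established.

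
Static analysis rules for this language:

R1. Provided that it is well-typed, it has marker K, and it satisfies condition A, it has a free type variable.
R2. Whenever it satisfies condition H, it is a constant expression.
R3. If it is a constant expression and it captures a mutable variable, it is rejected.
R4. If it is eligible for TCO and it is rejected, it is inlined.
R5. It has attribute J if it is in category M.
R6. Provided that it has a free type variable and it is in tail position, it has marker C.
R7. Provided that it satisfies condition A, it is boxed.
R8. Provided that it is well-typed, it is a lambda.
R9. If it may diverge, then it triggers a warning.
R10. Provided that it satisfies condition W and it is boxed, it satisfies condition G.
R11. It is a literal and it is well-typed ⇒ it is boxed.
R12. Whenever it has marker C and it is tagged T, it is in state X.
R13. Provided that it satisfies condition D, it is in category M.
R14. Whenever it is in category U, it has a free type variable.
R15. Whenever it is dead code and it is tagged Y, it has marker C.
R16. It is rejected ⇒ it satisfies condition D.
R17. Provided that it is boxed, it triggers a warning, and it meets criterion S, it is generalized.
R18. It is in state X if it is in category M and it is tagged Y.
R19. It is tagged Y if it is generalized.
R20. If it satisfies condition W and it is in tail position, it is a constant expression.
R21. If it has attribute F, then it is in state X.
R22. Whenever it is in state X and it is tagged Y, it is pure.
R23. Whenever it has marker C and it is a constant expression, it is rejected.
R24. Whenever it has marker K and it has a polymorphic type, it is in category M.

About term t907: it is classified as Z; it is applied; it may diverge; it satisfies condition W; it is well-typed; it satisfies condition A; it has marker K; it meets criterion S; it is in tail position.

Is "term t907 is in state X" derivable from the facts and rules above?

Yes

By R1 (it is well-typed, it has marker K, it satisfies condition A): it has a free type variable.
By R6 (it has a free type variable, it is in tail position): it has marker C.
By R7 (it satisfies condition A): it is boxed.
By R9 (it may diverge): it triggers a warning.
By R17 (it is boxed, it triggers a warning, it meets criterion S): it is generalized.
By R19 (it is generalized): it is tagged Y.
By R20 (it satisfies condition W, it is in tail position): it is a constant expression.
By R23 (it has marker C, it is a constant expression): it is rejected.
By R16 (it is rejected): it satisfies condition D.
By R13 (it satisfies condition D): it is in category M.
By R18 (it is in category M, it is tagged Y): it is in state X.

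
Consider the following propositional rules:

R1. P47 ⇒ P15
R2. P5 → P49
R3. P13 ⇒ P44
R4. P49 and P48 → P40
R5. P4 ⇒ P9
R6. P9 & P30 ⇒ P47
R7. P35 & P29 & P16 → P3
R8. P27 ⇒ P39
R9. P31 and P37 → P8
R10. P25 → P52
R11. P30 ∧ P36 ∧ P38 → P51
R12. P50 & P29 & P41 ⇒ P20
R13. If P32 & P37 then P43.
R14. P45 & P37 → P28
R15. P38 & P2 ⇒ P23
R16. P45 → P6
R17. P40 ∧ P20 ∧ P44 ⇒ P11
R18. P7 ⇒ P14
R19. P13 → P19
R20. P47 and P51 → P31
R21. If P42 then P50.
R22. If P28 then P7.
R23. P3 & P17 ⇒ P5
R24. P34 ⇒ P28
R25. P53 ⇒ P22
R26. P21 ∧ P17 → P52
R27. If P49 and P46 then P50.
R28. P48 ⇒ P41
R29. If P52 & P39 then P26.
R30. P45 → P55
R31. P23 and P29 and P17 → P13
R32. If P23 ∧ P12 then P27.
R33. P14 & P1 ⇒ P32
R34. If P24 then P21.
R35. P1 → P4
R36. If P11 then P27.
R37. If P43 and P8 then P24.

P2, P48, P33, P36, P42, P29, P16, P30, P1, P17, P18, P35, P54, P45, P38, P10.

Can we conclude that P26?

Forward chaining from the given facts derives: P3, P51, P23, P6, P50, P5, P41, P55, P13, P4, P49, P44, P40, P9, P47, P20, P11, P19, P31, P27, P15, P39.
The only rule concluding P26 is R29, which needs P52; that is never established.

No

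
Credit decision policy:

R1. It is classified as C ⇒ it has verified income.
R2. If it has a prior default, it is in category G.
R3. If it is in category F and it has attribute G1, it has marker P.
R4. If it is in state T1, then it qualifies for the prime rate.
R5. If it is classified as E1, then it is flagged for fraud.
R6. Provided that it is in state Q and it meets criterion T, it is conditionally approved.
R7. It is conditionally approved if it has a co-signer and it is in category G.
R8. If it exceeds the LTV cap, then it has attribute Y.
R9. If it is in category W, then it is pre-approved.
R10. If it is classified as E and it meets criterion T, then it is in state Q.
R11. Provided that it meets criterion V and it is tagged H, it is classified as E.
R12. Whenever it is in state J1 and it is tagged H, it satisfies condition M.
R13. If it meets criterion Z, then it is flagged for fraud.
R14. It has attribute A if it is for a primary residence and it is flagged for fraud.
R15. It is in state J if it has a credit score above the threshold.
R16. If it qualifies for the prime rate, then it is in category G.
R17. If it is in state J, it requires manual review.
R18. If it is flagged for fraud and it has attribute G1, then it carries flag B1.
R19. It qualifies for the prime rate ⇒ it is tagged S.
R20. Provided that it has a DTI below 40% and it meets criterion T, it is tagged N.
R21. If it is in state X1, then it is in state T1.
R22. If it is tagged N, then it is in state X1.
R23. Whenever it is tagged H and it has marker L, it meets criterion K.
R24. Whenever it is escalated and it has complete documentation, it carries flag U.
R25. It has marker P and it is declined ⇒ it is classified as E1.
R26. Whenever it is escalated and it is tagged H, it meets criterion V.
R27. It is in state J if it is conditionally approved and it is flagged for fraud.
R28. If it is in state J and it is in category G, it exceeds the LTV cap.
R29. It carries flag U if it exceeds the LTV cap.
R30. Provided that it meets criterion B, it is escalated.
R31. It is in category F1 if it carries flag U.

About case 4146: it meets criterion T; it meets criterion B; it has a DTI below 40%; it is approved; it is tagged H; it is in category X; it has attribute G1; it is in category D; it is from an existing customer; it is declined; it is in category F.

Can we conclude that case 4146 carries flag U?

Yes

By R3 (it is in category F, it has attribute G1): it has marker P.
By R20 (it has a DTI below 40%, it meets criterion T): it is tagged N.
By R22 (it is tagged N): it is in state X1.
By R25 (it has marker P, it is declined): it is classified as E1.
By R30 (it meets criterion B): it is escalated.
By R5 (it is classified as E1): it is flagged for fraud.
By R21 (it is in state X1): it is in state T1.
By R26 (it is escalated, it is tagged H): it meets criterion V.
By R4 (it is in state T1): it qualifies for the prime rate.
By R11 (it meets criterion V, it is tagged H): it is classified as E.
By R16 (it qualifies for the prime rate): it is in category G.
By R10 (it is classified as E, it meets criterion T): it is in state Q.
By R6 (it is in state Q, it meets criterion T): it is conditionally approved.
By R27 (it is conditionally approved, it is flagged for fraud): it is in state J.
By R28 (it is in state J, it is in category G): it exceeds the LTV cap.
By R29 (it exceeds the LTV cap): it carries flag U.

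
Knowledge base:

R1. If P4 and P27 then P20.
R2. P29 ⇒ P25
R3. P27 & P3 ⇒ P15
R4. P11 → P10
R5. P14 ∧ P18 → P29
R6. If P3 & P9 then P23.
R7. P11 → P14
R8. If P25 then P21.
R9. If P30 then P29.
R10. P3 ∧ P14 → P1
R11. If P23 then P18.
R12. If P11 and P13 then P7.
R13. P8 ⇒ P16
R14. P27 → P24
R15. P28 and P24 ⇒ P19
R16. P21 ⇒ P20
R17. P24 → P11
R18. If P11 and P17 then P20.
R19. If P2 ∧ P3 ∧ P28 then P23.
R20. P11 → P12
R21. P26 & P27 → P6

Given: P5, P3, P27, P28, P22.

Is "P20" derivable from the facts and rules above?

No

Forward chaining from the given facts derives: P15, P24, P19, P11, P12, P10, P14, P1.
Rules concluding P20: R1 needs P4; R16 needs P21; R18 needs P17 — none of these are established.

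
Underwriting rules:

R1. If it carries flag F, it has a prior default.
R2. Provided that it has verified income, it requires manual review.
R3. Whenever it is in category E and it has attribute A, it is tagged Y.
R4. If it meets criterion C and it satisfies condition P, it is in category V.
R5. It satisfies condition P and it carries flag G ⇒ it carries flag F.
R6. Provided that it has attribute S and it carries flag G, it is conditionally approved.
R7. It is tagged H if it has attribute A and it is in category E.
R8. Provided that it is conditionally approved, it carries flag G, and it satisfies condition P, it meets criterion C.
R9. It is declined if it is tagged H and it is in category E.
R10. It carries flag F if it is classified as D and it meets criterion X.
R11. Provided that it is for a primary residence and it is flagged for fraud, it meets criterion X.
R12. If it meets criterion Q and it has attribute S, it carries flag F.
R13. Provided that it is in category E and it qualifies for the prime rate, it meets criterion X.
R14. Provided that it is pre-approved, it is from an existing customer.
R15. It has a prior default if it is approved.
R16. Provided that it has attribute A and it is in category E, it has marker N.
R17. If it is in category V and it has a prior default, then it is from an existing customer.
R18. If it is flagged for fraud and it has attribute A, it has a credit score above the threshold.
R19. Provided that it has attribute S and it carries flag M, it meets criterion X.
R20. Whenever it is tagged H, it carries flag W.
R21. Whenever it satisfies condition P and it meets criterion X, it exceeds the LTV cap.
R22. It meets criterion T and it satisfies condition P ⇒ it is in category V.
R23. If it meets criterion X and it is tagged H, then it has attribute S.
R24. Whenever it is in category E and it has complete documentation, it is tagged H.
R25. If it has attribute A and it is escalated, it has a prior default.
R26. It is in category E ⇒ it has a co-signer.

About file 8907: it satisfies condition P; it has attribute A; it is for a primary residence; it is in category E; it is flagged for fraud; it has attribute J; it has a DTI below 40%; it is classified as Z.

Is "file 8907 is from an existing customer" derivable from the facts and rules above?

Forward chaining from the given facts derives: is tagged Y, is tagged H, is declined, meets criterion X, has marker N, has a credit score above the threshold, carries flag W, exceeds the LTV cap, has attribute S, has a co-signer.
Rules concluding "it is from an existing customer": R14 needs "it is pre-approved"; R17 needs "it is in category V" — none of these are established.

No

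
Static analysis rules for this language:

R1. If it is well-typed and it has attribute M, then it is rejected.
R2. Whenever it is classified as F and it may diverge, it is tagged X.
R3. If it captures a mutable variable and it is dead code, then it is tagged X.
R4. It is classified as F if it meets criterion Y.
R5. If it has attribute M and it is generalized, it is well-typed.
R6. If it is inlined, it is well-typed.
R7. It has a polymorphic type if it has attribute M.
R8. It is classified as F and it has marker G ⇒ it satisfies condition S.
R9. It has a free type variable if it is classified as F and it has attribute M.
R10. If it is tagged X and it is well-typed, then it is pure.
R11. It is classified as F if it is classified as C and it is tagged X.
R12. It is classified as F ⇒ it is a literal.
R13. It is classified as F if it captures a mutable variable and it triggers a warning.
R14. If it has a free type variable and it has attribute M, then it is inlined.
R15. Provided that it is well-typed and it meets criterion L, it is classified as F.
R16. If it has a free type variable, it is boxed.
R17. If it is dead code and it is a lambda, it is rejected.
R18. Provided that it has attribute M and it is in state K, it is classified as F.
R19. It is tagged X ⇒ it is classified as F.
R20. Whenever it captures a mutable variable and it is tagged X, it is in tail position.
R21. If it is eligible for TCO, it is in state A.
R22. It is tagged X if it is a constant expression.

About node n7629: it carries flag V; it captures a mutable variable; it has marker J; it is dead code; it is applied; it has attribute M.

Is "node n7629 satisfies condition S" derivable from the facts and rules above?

Forward chaining from the given facts derives: is tagged X, has a polymorphic type, is classified as F, is in tail position, has a free type variable, is a literal, is inlined, is boxed, is well-typed, is pure, is rejected.
The only rule concluding "it satisfies condition S" is R8, which needs "it has marker G"; that is never established.

No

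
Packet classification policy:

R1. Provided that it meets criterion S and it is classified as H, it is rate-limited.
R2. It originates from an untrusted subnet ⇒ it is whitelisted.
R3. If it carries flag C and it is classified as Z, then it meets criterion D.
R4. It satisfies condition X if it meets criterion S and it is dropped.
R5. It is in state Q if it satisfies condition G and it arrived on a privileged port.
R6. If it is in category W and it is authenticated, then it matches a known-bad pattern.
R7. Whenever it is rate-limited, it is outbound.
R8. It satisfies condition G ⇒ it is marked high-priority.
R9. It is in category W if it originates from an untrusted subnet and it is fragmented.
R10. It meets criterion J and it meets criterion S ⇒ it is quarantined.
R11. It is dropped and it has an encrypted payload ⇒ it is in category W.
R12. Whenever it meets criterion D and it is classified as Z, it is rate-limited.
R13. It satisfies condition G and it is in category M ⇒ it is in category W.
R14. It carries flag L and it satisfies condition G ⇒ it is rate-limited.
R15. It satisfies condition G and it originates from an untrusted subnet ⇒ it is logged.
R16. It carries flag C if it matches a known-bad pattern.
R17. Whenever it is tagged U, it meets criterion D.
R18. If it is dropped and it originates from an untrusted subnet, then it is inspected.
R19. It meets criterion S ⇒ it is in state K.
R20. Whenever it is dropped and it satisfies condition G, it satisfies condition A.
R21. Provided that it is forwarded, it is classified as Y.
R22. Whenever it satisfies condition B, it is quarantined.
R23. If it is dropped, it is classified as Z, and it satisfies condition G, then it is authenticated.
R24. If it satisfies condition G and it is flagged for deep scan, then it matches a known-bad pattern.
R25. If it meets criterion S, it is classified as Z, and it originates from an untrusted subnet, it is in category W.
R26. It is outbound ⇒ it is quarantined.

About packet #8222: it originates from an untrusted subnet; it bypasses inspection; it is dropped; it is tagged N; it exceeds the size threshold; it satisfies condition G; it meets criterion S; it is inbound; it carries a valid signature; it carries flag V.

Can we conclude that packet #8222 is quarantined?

Forward chaining from the given facts derives: is whitelisted, satisfies condition X, is marked high-priority, is logged, is inspected, is in state K, satisfies condition A.
Rules concluding "it is quarantined": R10 needs "it meets criterion J"; R22 needs "it satisfies condition B"; R26 needs "it is outbound" — none of these are established.

No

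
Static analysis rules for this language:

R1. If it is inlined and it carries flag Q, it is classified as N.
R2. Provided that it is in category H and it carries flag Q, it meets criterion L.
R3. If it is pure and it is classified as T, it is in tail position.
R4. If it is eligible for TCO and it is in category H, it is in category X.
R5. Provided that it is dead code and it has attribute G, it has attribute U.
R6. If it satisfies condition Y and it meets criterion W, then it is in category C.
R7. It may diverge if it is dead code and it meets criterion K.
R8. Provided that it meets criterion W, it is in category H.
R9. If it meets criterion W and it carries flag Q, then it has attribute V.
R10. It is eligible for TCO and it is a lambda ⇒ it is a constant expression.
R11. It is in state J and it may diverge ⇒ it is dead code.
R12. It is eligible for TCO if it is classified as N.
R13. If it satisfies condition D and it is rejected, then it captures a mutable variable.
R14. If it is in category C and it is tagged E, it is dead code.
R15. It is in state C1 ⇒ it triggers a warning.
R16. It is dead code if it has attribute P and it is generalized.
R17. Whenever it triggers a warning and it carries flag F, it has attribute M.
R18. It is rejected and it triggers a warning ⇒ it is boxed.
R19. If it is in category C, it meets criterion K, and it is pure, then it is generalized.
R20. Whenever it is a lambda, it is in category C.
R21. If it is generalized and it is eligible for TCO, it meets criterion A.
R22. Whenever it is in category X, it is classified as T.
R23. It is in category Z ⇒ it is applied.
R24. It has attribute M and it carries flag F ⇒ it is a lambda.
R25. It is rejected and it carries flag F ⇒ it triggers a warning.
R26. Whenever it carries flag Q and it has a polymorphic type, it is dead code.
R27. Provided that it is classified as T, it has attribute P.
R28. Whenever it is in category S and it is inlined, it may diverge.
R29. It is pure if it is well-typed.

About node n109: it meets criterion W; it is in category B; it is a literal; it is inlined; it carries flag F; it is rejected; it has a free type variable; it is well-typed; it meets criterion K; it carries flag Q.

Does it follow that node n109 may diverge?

By R1 (it is inlined, it carries flag Q): it is classified as N.
By R8 (it meets criterion W): it is in category H.
By R12 (it is classified as N): it is eligible for TCO.
By R25 (it is rejected, it carries flag F): it triggers a warning.
By R29 (it is well-typed): it is pure.
By R4 (it is eligible for TCO, it is in category H): it is in category X.
By R17 (it triggers a warning, it carries flag F): it has attribute M.
By R22 (it is in category X): it is classified as T.
By R24 (it has attribute M, it carries flag F): it is a lambda.
By R27 (it is classified as T): it has attribute P.
By R20 (it is a lambda): it is in category C.
By R19 (it is in category C, it meets criterion K, it is pure): it is generalized.
By R16 (it has attribute P, it is generalized): it is dead code.
By R7 (it is dead code, it meets criterion K): it may diverge.

Yes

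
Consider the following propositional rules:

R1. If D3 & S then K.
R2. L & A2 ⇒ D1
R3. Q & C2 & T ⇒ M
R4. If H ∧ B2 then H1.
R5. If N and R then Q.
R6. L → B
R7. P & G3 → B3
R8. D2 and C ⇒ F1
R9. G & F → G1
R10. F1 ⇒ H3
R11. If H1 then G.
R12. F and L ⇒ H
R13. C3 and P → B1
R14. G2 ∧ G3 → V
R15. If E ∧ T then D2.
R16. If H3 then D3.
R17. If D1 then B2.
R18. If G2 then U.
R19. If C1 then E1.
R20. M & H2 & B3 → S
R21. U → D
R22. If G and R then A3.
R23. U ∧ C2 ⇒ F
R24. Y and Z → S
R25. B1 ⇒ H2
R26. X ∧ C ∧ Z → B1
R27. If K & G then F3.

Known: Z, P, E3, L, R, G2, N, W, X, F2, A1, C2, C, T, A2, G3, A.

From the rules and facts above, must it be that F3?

Forward chaining from the given facts derives: D1, Q, B, B3, V, B2, U, D, F, B1, M, H, H2, H1, G, S, A3, G1.
The only rule concluding F3 is R27, which needs K; that is never established.

No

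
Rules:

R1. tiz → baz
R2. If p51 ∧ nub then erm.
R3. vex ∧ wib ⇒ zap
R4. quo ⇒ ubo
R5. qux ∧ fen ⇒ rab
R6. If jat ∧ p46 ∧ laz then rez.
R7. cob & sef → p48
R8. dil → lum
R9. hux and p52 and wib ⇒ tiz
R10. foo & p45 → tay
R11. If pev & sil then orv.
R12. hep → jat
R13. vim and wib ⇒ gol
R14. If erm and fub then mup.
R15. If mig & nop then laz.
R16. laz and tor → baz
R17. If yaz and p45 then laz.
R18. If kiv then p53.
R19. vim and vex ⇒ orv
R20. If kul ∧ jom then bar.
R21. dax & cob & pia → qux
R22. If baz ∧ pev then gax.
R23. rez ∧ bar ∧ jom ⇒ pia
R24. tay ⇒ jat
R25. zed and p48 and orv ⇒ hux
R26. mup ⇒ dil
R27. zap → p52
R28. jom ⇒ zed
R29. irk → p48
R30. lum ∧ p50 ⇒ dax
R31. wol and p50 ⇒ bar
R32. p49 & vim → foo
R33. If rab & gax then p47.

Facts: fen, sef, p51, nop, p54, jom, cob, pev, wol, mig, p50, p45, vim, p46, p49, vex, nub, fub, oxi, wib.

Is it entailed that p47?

erm  (by R2: p51, nub)
zap  (by R3: vex, wib)
p48  (by R7: cob, sef)
mup  (by R14: erm, fub)
laz  (by R15: mig, nop)
orv  (by R19: vim, vex)
dil  (by R26: mup)
p52  (by R27: zap)
zed  (by R28: jom)
bar  (by R31: wol, p50)
foo  (by R32: p49, vim)
lum  (by R8: dil)
tay  (by R10: foo, p45)
jat  (by R24: tay)
hux  (by R25: zed, p48, orv)
dax  (by R30: lum, p50)
rez  (by R6: jat, p46, laz)
tiz  (by R9: hux, p52, wib)
pia  (by R23: rez, bar, jom)
baz  (by R1: tiz)
qux  (by R21: dax, cob, pia)
gax  (by R22: baz, pev)
rab  (by R5: qux, fen)
p47  (by R33: rab, gax)

Yes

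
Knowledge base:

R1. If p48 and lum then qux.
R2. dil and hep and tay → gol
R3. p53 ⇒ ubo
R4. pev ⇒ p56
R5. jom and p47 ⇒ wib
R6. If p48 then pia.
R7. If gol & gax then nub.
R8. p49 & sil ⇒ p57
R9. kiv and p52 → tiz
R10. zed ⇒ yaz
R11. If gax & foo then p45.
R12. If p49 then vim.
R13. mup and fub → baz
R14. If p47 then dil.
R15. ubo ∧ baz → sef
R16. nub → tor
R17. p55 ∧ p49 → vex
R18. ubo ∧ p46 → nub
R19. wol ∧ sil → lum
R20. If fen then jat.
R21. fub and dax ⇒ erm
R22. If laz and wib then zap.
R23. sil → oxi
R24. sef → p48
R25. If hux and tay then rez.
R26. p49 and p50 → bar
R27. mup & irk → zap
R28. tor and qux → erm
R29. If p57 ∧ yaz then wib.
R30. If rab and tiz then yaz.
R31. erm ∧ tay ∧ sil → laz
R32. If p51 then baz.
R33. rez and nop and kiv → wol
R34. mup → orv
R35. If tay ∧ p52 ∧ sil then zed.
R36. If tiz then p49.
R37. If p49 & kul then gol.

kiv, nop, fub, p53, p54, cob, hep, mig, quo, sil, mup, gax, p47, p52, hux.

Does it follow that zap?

No

Forward chaining from the given facts derives: ubo, tiz, baz, dil, sef, oxi, p48, orv, p49, pia, p57, vim.
Rules concluding zap: R22 needs laz; R27 needs irk — none of these are established.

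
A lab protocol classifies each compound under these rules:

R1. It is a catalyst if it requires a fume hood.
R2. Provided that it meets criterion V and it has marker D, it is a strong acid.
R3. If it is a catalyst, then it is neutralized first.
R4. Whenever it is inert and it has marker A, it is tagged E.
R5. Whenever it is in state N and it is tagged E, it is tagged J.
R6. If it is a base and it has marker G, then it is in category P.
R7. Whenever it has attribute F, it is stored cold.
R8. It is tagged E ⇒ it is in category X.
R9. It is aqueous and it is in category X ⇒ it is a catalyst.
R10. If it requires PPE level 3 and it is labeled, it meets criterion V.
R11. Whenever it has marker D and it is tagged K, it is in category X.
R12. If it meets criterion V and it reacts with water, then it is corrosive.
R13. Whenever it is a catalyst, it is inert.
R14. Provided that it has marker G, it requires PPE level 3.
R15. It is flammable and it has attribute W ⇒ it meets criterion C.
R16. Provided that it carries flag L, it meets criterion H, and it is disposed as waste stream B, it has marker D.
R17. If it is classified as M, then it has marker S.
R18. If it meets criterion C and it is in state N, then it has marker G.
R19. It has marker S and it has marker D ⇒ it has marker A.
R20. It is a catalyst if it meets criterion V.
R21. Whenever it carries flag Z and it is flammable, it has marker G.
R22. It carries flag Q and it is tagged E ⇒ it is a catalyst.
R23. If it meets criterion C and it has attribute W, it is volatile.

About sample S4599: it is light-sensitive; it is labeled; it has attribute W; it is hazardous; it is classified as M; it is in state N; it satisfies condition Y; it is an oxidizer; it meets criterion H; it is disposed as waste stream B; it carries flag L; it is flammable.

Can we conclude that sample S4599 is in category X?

Yes

By R15 (it is flammable, it has attribute W): it meets criterion C.
By R16 (it carries flag L, it meets criterion H, it is disposed as waste stream B): it has marker D.
By R17 (it is classified as M): it has marker S.
By R18 (it meets criterion C, it is in state N): it has marker G.
By R19 (it has marker S, it has marker D): it has marker A.
By R14 (it has marker G): it requires PPE level 3.
By R10 (it requires PPE level 3, it is labeled): it meets criterion V.
By R20 (it meets criterion V): it is a catalyst.
By R13 (it is a catalyst): it is inert.
By R4 (it is inert, it has marker A): it is tagged E.
By R8 (it is tagged E): it is in category X.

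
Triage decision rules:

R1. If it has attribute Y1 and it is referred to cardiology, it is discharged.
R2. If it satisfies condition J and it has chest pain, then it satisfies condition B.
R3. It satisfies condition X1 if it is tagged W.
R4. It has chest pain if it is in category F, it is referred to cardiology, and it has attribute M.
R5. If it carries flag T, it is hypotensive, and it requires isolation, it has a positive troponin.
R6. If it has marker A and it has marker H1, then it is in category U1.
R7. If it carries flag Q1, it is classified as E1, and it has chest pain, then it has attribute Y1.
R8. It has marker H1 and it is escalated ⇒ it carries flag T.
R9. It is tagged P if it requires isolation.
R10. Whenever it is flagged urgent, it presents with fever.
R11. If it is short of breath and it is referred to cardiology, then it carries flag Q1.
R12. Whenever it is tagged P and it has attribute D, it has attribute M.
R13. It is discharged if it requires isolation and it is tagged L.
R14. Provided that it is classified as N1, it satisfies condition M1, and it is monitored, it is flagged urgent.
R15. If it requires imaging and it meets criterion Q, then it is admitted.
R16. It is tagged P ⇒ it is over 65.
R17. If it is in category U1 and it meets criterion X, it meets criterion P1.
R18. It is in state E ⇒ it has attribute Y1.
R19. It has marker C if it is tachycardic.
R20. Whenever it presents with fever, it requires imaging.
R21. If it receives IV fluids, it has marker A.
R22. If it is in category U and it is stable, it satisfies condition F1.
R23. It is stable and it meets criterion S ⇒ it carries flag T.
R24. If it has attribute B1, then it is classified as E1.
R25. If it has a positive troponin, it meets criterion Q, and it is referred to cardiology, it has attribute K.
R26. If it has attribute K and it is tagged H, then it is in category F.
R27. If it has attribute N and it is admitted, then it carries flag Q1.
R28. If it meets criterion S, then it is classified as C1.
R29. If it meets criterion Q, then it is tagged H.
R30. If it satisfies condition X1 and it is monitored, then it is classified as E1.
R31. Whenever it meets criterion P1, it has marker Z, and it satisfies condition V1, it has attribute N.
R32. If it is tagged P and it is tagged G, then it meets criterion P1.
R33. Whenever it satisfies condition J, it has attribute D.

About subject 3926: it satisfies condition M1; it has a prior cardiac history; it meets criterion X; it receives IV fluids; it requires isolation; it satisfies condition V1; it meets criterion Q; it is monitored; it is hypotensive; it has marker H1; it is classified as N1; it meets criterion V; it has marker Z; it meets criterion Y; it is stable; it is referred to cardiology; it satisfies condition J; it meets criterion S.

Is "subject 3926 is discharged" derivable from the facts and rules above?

No

Forward chaining from the given facts derives: is tagged P, is flagged urgent, is over 65, has marker A, carries flag T, is classified as C1, is tagged H, has attribute D, has a positive troponin, is in category U1, presents with fever, has attribute M, meets criterion P1, requires imaging, has attribute K, is in category F, has attribute N, has chest pain, is admitted, carries flag Q1, satisfies condition B.
Rules concluding "it is discharged": R1 needs "it has attribute Y1"; R13 needs "it is tagged L" — none of these are established.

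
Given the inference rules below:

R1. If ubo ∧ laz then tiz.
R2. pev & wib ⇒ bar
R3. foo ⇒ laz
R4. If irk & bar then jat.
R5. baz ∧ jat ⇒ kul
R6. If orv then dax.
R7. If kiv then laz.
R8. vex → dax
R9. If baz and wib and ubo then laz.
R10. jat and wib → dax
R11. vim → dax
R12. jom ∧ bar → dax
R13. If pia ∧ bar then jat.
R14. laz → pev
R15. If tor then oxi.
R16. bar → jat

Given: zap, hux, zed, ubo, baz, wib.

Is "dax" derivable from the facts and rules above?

Yes

laz  (by R9: baz, wib, ubo)
pev  (by R14: laz)
bar  (by R2: pev, wib)
jat  (by R16: bar)
dax  (by R10: jat, wib)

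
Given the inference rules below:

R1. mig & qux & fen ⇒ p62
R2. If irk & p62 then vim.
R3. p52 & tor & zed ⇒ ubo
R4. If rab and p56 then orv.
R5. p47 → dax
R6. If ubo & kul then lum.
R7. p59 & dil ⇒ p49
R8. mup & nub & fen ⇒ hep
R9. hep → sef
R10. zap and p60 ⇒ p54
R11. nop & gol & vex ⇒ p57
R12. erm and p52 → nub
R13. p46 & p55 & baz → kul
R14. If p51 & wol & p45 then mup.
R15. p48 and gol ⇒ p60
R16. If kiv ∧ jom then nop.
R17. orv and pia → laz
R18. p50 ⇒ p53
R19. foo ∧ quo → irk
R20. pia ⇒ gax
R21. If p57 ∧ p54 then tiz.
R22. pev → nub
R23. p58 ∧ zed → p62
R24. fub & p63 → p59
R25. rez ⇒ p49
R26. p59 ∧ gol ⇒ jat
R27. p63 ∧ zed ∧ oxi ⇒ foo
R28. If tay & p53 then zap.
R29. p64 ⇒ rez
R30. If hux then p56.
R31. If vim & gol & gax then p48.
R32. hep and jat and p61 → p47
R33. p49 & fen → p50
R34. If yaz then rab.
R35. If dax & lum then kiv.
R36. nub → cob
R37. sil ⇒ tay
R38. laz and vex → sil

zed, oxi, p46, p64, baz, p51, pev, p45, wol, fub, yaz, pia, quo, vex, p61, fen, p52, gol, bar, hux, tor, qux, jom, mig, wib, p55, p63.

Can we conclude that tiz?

p62  (by R1: mig, qux, fen)
ubo  (by R3: p52, tor, zed)
kul  (by R13: p46, p55, baz)
mup  (by R14: p51, wol, p45)
gax  (by R20: pia)
nub  (by R22: pev)
p59  (by R24: fub, p63)
jat  (by R26: p59, gol)
foo  (by R27: p63, zed, oxi)
rez  (by R29: p64)
p56  (by R30: hux)
rab  (by R34: yaz)
orv  (by R4: rab, p56)
lum  (by R6: ubo, kul)
hep  (by R8: mup, nub, fen)
laz  (by R17: orv, pia)
irk  (by R19: foo, quo)
p49  (by R25: rez)
p47  (by R32: hep, jat, p61)
p50  (by R33: p49, fen)
sil  (by R38: laz, vex)
vim  (by R2: irk, p62)
dax  (by R5: p47)
p53  (by R18: p50)
p48  (by R31: vim, gol, gax)
kiv  (by R35: dax, lum)
tay  (by R37: sil)
p60  (by R15: p48, gol)
nop  (by R16: kiv, jom)
zap  (by R28: tay, p53)
p54  (by R10: zap, p60)
p57  (by R11: nop, gol, vex)
tiz  (by R21: p57, p54)

Yes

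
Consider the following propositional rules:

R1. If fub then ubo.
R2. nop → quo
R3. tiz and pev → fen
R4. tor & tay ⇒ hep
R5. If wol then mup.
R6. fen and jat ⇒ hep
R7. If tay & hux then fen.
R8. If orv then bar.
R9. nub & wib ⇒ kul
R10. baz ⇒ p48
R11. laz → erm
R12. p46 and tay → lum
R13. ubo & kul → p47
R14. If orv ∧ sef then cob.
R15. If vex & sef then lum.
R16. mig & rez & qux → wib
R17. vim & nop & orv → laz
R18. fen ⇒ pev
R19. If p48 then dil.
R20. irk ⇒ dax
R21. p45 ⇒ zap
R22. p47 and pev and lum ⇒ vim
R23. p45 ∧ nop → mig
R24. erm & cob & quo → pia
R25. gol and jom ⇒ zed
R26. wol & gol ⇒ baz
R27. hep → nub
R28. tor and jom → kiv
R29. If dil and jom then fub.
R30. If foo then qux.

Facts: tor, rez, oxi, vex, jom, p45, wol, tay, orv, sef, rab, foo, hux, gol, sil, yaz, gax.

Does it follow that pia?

Forward chaining from the given facts derives: hep, mup, fen, bar, cob, lum, pev, zap, zed, baz, nub, kiv, qux, p48, dil, fub, ubo.
The only rule concluding pia is R24, which needs erm; that is never established.

No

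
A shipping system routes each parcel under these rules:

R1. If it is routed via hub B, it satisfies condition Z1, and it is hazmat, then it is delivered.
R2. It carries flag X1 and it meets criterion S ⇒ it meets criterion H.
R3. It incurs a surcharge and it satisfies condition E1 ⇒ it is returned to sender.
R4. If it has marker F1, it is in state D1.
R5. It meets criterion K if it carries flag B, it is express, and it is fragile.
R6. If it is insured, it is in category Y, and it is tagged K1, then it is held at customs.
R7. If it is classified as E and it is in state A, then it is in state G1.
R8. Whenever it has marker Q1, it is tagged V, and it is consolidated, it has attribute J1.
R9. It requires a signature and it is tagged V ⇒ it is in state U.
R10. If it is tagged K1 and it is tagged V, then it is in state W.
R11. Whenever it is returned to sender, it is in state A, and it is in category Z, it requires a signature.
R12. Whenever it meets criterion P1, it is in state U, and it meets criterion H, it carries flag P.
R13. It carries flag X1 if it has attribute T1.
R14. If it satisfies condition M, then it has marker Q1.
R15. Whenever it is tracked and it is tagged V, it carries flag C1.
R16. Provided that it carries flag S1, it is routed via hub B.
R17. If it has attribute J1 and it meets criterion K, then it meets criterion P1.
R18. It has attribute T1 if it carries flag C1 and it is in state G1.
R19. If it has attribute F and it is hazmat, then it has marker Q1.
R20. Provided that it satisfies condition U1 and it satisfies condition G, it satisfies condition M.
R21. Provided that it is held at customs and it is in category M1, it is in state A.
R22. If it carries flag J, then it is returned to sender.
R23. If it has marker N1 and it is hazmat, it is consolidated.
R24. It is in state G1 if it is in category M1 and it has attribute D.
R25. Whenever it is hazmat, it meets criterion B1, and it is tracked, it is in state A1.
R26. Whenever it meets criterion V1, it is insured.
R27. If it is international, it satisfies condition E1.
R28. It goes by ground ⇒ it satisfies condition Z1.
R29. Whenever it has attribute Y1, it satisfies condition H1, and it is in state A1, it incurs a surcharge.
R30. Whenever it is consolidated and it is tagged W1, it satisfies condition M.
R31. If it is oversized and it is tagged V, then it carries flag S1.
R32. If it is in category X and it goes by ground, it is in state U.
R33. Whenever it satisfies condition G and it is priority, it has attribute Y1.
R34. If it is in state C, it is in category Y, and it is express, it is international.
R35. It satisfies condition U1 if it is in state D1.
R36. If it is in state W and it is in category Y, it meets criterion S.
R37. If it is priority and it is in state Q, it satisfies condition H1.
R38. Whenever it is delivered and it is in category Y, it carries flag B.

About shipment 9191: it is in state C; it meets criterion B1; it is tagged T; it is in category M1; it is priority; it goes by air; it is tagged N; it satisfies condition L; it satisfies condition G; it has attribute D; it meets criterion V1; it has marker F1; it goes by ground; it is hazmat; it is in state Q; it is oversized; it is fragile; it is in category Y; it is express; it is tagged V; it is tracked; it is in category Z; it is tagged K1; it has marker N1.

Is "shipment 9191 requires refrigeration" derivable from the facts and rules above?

No

Forward chaining from the given facts derives: is in state D1, is in state W, carries flag C1, is consolidated, is in state G1, is in state A1, is insured, satisfies condition Z1, carries flag S1, has attribute Y1, is international, satisfies condition U1, meets criterion S, satisfies condition H1, is held at customs, is routed via hub B, has attribute T1, satisfies condition M, is in state A, satisfies condition E1, incurs a surcharge, is delivered, is returned to sender, requires a signature, carries flag X1, has marker Q1, carries flag B, meets criterion H, meets criterion K, has attribute J1, is in state U, meets criterion P1, carries flag P.
No rule has "it requires refrigeration" as its conclusion, and it is not among the given facts.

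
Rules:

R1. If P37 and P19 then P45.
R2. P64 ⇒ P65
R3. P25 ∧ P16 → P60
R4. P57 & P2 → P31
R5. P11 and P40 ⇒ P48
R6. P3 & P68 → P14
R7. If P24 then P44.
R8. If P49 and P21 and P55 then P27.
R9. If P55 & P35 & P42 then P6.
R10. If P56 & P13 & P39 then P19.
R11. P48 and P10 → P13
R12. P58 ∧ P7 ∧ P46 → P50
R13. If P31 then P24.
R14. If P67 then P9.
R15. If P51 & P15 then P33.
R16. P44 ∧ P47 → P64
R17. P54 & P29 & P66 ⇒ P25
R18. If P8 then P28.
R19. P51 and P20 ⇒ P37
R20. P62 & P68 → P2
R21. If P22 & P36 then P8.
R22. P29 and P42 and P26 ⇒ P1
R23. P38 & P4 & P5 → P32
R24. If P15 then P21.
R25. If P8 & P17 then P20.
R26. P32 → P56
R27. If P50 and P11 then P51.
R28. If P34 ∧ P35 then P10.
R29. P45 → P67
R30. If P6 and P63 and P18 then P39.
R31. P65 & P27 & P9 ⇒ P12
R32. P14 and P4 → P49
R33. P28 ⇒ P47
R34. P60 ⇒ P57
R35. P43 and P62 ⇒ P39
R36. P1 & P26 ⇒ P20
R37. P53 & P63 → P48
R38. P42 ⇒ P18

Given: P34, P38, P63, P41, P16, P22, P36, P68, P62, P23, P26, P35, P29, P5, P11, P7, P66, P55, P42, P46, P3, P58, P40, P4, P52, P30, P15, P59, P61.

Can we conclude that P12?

Forward chaining from the given facts derives: P48, P14, P6, P50, P2, P8, P1, P32, P21, P56, P51, P10, P49, P20, P18, P27, P13, P33, P28, P37, P39, P47, P19, P45, P67, P9.
The only rule concluding P12 is R31, which needs P65; that is never established.

No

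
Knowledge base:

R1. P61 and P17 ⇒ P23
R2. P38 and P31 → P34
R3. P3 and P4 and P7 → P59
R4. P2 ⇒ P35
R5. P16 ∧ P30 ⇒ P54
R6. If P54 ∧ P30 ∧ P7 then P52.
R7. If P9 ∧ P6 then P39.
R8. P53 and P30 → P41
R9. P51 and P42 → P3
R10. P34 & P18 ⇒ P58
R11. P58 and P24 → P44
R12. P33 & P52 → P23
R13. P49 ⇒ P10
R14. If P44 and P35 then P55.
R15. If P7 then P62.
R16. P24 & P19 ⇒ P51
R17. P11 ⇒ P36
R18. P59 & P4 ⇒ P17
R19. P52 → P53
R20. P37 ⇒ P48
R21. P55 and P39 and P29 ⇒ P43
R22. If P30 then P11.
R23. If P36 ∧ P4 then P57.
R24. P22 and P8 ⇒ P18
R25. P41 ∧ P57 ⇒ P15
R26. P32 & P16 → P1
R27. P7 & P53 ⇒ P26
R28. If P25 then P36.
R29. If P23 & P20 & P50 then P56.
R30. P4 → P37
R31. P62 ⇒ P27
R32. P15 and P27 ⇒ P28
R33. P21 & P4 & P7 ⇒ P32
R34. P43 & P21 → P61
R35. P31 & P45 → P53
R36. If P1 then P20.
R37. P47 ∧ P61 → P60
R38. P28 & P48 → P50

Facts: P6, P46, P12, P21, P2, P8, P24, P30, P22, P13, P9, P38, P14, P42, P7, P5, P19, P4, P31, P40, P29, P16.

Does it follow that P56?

P34  (by R2: P38, P31)
P35  (by R4: P2)
P54  (by R5: P16, P30)
P52  (by R6: P54, P30, P7)
P39  (by R7: P9, P6)
P62  (by R15: P7)
P51  (by R16: P24, P19)
P53  (by R19: P52)
P11  (by R22: P30)
P18  (by R24: P22, P8)
P37  (by R30: P4)
P27  (by R31: P62)
P32  (by R33: P21, P4, P7)
P41  (by R8: P53, P30)
P3  (by R9: P51, P42)
P58  (by R10: P34, P18)
P44  (by R11: P58, P24)
P55  (by R14: P44, P35)
P36  (by R17: P11)
P48  (by R20: P37)
P43  (by R21: P55, P39, P29)
P57  (by R23: P36, P4)
P15  (by R25: P41, P57)
P1  (by R26: P32, P16)
P28  (by R32: P15, P27)
P61  (by R34: P43, P21)
P20  (by R36: P1)
P50  (by R38: P28, P48)
P59  (by R3: P3, P4, P7)
P17  (by R18: P59, P4)
P23  (by R1: P61, P17)
P56  (by R29: P23, P20, P50)

Yes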